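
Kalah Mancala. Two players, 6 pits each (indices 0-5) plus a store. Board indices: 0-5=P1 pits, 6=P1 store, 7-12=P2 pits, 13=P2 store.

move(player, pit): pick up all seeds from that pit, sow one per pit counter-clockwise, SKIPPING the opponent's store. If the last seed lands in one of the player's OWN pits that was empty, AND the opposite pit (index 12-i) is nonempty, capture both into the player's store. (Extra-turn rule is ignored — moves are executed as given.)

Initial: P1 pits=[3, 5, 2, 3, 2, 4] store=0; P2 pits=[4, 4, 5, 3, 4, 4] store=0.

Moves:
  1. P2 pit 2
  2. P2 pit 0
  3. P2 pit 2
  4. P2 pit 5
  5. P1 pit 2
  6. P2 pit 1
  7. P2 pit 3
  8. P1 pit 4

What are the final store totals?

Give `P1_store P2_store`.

Move 1: P2 pit2 -> P1=[4,5,2,3,2,4](0) P2=[4,4,0,4,5,5](1)
Move 2: P2 pit0 -> P1=[4,5,2,3,2,4](0) P2=[0,5,1,5,6,5](1)
Move 3: P2 pit2 -> P1=[4,5,2,3,2,4](0) P2=[0,5,0,6,6,5](1)
Move 4: P2 pit5 -> P1=[5,6,3,4,2,4](0) P2=[0,5,0,6,6,0](2)
Move 5: P1 pit2 -> P1=[5,6,0,5,3,5](0) P2=[0,5,0,6,6,0](2)
Move 6: P2 pit1 -> P1=[5,6,0,5,3,5](0) P2=[0,0,1,7,7,1](3)
Move 7: P2 pit3 -> P1=[6,7,1,6,3,5](0) P2=[0,0,1,0,8,2](4)
Move 8: P1 pit4 -> P1=[6,7,1,6,0,6](1) P2=[1,0,1,0,8,2](4)

Answer: 1 4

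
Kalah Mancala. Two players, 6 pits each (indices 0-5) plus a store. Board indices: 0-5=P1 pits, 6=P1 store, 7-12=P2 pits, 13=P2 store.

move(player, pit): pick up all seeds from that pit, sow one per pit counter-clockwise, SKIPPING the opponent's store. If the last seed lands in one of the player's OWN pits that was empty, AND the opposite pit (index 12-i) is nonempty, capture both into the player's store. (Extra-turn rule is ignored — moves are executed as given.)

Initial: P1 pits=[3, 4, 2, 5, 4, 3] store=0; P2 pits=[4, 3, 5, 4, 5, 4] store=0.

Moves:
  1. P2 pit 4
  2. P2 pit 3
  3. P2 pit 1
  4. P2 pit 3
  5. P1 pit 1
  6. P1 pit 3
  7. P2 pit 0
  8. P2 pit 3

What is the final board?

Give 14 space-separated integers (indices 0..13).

Answer: 5 0 4 0 6 5 2 0 2 8 0 5 7 2

Derivation:
Move 1: P2 pit4 -> P1=[4,5,3,5,4,3](0) P2=[4,3,5,4,0,5](1)
Move 2: P2 pit3 -> P1=[5,5,3,5,4,3](0) P2=[4,3,5,0,1,6](2)
Move 3: P2 pit1 -> P1=[5,5,3,5,4,3](0) P2=[4,0,6,1,2,6](2)
Move 4: P2 pit3 -> P1=[5,5,3,5,4,3](0) P2=[4,0,6,0,3,6](2)
Move 5: P1 pit1 -> P1=[5,0,4,6,5,4](1) P2=[4,0,6,0,3,6](2)
Move 6: P1 pit3 -> P1=[5,0,4,0,6,5](2) P2=[5,1,7,0,3,6](2)
Move 7: P2 pit0 -> P1=[5,0,4,0,6,5](2) P2=[0,2,8,1,4,7](2)
Move 8: P2 pit3 -> P1=[5,0,4,0,6,5](2) P2=[0,2,8,0,5,7](2)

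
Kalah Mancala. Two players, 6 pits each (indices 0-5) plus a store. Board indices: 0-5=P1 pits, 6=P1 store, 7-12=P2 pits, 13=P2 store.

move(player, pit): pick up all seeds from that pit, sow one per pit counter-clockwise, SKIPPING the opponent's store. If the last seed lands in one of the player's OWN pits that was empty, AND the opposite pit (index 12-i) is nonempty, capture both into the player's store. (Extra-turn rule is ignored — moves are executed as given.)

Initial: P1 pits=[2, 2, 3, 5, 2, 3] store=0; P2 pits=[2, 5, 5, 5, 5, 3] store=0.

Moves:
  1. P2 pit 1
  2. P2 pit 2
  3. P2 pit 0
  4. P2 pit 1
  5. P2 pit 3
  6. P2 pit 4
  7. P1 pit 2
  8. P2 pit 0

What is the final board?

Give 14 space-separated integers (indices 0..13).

Move 1: P2 pit1 -> P1=[2,2,3,5,2,3](0) P2=[2,0,6,6,6,4](1)
Move 2: P2 pit2 -> P1=[3,3,3,5,2,3](0) P2=[2,0,0,7,7,5](2)
Move 3: P2 pit0 -> P1=[3,3,3,0,2,3](0) P2=[0,1,0,7,7,5](8)
Move 4: P2 pit1 -> P1=[3,3,3,0,2,3](0) P2=[0,0,1,7,7,5](8)
Move 5: P2 pit3 -> P1=[4,4,4,1,2,3](0) P2=[0,0,1,0,8,6](9)
Move 6: P2 pit4 -> P1=[5,5,5,2,3,4](0) P2=[0,0,1,0,0,7](10)
Move 7: P1 pit2 -> P1=[5,5,0,3,4,5](1) P2=[1,0,1,0,0,7](10)
Move 8: P2 pit0 -> P1=[5,5,0,3,0,5](1) P2=[0,0,1,0,0,7](15)

Answer: 5 5 0 3 0 5 1 0 0 1 0 0 7 15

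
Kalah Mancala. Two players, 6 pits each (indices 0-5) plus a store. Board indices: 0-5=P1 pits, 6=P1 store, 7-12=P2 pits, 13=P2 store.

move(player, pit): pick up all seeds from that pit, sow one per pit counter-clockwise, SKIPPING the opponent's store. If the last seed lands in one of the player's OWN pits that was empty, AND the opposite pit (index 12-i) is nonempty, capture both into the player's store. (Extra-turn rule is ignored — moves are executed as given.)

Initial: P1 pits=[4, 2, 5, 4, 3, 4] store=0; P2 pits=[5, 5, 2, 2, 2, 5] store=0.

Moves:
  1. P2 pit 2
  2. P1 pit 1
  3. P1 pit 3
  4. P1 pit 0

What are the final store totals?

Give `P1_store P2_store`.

Move 1: P2 pit2 -> P1=[4,2,5,4,3,4](0) P2=[5,5,0,3,3,5](0)
Move 2: P1 pit1 -> P1=[4,0,6,5,3,4](0) P2=[5,5,0,3,3,5](0)
Move 3: P1 pit3 -> P1=[4,0,6,0,4,5](1) P2=[6,6,0,3,3,5](0)
Move 4: P1 pit0 -> P1=[0,1,7,1,5,5](1) P2=[6,6,0,3,3,5](0)

Answer: 1 0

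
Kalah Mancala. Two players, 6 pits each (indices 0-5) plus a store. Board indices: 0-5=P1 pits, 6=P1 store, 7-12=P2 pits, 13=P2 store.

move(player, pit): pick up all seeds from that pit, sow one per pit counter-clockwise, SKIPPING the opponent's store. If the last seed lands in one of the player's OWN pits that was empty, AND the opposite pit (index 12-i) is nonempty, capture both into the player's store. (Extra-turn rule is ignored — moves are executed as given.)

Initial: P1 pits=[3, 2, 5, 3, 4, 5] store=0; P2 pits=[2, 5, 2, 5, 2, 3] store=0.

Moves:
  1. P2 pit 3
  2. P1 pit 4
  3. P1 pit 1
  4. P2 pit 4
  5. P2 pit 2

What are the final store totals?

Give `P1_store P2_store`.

Move 1: P2 pit3 -> P1=[4,3,5,3,4,5](0) P2=[2,5,2,0,3,4](1)
Move 2: P1 pit4 -> P1=[4,3,5,3,0,6](1) P2=[3,6,2,0,3,4](1)
Move 3: P1 pit1 -> P1=[4,0,6,4,0,6](8) P2=[3,0,2,0,3,4](1)
Move 4: P2 pit4 -> P1=[5,0,6,4,0,6](8) P2=[3,0,2,0,0,5](2)
Move 5: P2 pit2 -> P1=[5,0,6,4,0,6](8) P2=[3,0,0,1,1,5](2)

Answer: 8 2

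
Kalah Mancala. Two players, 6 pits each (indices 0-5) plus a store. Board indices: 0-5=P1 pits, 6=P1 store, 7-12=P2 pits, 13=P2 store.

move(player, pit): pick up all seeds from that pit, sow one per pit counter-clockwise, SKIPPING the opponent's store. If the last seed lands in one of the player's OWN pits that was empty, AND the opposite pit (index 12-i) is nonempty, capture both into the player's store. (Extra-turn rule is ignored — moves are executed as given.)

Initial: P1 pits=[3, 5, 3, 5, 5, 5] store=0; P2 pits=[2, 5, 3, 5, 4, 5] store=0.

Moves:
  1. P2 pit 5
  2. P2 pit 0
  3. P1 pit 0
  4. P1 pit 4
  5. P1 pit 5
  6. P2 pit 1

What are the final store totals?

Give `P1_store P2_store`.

Answer: 2 2

Derivation:
Move 1: P2 pit5 -> P1=[4,6,4,6,5,5](0) P2=[2,5,3,5,4,0](1)
Move 2: P2 pit0 -> P1=[4,6,4,6,5,5](0) P2=[0,6,4,5,4,0](1)
Move 3: P1 pit0 -> P1=[0,7,5,7,6,5](0) P2=[0,6,4,5,4,0](1)
Move 4: P1 pit4 -> P1=[0,7,5,7,0,6](1) P2=[1,7,5,6,4,0](1)
Move 5: P1 pit5 -> P1=[0,7,5,7,0,0](2) P2=[2,8,6,7,5,0](1)
Move 6: P2 pit1 -> P1=[1,8,6,7,0,0](2) P2=[2,0,7,8,6,1](2)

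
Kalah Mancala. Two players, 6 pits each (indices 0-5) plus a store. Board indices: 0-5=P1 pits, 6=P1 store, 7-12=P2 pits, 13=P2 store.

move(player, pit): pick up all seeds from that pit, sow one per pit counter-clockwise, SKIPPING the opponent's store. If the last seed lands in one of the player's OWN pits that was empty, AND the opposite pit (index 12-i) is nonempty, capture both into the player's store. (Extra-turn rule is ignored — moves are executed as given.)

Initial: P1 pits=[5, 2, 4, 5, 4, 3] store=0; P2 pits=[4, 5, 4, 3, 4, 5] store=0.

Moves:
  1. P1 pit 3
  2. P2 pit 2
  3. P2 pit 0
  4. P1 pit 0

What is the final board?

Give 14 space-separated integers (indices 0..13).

Move 1: P1 pit3 -> P1=[5,2,4,0,5,4](1) P2=[5,6,4,3,4,5](0)
Move 2: P2 pit2 -> P1=[5,2,4,0,5,4](1) P2=[5,6,0,4,5,6](1)
Move 3: P2 pit0 -> P1=[5,2,4,0,5,4](1) P2=[0,7,1,5,6,7](1)
Move 4: P1 pit0 -> P1=[0,3,5,1,6,5](1) P2=[0,7,1,5,6,7](1)

Answer: 0 3 5 1 6 5 1 0 7 1 5 6 7 1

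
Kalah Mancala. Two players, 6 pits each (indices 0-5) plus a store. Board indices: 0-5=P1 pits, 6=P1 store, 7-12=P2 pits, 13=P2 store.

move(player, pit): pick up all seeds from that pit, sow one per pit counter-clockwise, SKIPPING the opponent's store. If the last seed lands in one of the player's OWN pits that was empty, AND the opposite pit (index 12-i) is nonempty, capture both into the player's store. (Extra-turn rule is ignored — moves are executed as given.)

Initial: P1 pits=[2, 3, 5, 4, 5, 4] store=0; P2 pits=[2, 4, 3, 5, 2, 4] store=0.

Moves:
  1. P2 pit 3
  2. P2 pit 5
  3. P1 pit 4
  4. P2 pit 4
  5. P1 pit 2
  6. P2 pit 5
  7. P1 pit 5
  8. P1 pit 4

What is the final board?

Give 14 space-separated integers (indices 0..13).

Answer: 5 5 0 6 0 0 9 0 7 5 1 1 0 4

Derivation:
Move 1: P2 pit3 -> P1=[3,4,5,4,5,4](0) P2=[2,4,3,0,3,5](1)
Move 2: P2 pit5 -> P1=[4,5,6,5,5,4](0) P2=[2,4,3,0,3,0](2)
Move 3: P1 pit4 -> P1=[4,5,6,5,0,5](1) P2=[3,5,4,0,3,0](2)
Move 4: P2 pit4 -> P1=[5,5,6,5,0,5](1) P2=[3,5,4,0,0,1](3)
Move 5: P1 pit2 -> P1=[5,5,0,6,1,6](2) P2=[4,6,4,0,0,1](3)
Move 6: P2 pit5 -> P1=[5,5,0,6,1,6](2) P2=[4,6,4,0,0,0](4)
Move 7: P1 pit5 -> P1=[5,5,0,6,1,0](3) P2=[5,7,5,1,1,0](4)
Move 8: P1 pit4 -> P1=[5,5,0,6,0,0](9) P2=[0,7,5,1,1,0](4)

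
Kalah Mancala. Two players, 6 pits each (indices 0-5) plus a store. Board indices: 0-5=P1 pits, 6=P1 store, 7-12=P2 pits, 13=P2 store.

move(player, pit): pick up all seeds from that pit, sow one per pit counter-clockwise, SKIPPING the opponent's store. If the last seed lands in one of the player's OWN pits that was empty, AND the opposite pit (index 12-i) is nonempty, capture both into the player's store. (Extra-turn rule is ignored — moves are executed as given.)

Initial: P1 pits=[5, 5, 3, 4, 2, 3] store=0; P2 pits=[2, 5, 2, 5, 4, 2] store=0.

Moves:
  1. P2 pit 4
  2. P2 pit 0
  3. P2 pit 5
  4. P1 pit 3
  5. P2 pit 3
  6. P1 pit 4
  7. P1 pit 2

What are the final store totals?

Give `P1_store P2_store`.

Answer: 2 3

Derivation:
Move 1: P2 pit4 -> P1=[6,6,3,4,2,3](0) P2=[2,5,2,5,0,3](1)
Move 2: P2 pit0 -> P1=[6,6,3,4,2,3](0) P2=[0,6,3,5,0,3](1)
Move 3: P2 pit5 -> P1=[7,7,3,4,2,3](0) P2=[0,6,3,5,0,0](2)
Move 4: P1 pit3 -> P1=[7,7,3,0,3,4](1) P2=[1,6,3,5,0,0](2)
Move 5: P2 pit3 -> P1=[8,8,3,0,3,4](1) P2=[1,6,3,0,1,1](3)
Move 6: P1 pit4 -> P1=[8,8,3,0,0,5](2) P2=[2,6,3,0,1,1](3)
Move 7: P1 pit2 -> P1=[8,8,0,1,1,6](2) P2=[2,6,3,0,1,1](3)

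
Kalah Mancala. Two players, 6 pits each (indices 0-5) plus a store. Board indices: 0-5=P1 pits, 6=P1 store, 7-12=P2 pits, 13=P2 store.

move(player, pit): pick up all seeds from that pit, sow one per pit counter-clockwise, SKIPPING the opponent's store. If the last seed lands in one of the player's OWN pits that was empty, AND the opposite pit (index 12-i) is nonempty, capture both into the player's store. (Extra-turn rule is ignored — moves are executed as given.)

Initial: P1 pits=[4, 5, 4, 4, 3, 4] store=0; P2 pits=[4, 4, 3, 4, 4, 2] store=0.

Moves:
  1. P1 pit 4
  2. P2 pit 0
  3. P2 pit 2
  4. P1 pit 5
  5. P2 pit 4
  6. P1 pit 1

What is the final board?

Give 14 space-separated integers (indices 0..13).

Move 1: P1 pit4 -> P1=[4,5,4,4,0,5](1) P2=[5,4,3,4,4,2](0)
Move 2: P2 pit0 -> P1=[4,5,4,4,0,5](1) P2=[0,5,4,5,5,3](0)
Move 3: P2 pit2 -> P1=[4,5,4,4,0,5](1) P2=[0,5,0,6,6,4](1)
Move 4: P1 pit5 -> P1=[4,5,4,4,0,0](2) P2=[1,6,1,7,6,4](1)
Move 5: P2 pit4 -> P1=[5,6,5,5,0,0](2) P2=[1,6,1,7,0,5](2)
Move 6: P1 pit1 -> P1=[5,0,6,6,1,1](3) P2=[2,6,1,7,0,5](2)

Answer: 5 0 6 6 1 1 3 2 6 1 7 0 5 2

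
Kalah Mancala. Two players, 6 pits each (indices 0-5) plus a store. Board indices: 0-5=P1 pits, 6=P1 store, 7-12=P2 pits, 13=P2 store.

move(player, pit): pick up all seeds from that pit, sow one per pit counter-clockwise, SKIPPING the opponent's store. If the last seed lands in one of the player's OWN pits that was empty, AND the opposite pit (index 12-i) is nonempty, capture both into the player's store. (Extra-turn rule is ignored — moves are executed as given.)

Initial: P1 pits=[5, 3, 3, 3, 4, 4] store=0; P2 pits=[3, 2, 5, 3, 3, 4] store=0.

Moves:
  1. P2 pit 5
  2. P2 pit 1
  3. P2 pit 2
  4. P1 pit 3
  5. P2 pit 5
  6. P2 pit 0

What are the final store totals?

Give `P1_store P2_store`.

Move 1: P2 pit5 -> P1=[6,4,4,3,4,4](0) P2=[3,2,5,3,3,0](1)
Move 2: P2 pit1 -> P1=[6,4,4,3,4,4](0) P2=[3,0,6,4,3,0](1)
Move 3: P2 pit2 -> P1=[7,5,4,3,4,4](0) P2=[3,0,0,5,4,1](2)
Move 4: P1 pit3 -> P1=[7,5,4,0,5,5](1) P2=[3,0,0,5,4,1](2)
Move 5: P2 pit5 -> P1=[7,5,4,0,5,5](1) P2=[3,0,0,5,4,0](3)
Move 6: P2 pit0 -> P1=[7,5,4,0,5,5](1) P2=[0,1,1,6,4,0](3)

Answer: 1 3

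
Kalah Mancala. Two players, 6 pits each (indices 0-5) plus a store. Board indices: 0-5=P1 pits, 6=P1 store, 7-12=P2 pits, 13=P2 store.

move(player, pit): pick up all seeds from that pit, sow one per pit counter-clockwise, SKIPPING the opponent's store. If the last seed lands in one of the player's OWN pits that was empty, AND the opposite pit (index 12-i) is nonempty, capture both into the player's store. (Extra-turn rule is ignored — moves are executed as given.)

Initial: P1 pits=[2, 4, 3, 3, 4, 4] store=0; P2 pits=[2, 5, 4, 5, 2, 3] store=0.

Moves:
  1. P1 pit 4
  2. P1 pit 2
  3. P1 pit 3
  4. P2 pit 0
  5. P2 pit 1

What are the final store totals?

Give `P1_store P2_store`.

Answer: 2 1

Derivation:
Move 1: P1 pit4 -> P1=[2,4,3,3,0,5](1) P2=[3,6,4,5,2,3](0)
Move 2: P1 pit2 -> P1=[2,4,0,4,1,6](1) P2=[3,6,4,5,2,3](0)
Move 3: P1 pit3 -> P1=[2,4,0,0,2,7](2) P2=[4,6,4,5,2,3](0)
Move 4: P2 pit0 -> P1=[2,4,0,0,2,7](2) P2=[0,7,5,6,3,3](0)
Move 5: P2 pit1 -> P1=[3,5,0,0,2,7](2) P2=[0,0,6,7,4,4](1)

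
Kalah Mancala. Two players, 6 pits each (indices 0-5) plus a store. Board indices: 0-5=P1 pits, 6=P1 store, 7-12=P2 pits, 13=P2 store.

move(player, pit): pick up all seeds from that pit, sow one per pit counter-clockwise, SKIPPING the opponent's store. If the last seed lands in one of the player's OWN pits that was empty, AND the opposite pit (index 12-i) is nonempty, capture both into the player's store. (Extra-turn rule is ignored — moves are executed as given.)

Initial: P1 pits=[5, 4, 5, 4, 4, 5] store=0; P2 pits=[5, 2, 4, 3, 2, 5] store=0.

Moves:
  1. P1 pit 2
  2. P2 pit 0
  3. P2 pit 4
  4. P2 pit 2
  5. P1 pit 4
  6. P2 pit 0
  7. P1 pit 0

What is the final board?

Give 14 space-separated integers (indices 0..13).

Move 1: P1 pit2 -> P1=[5,4,0,5,5,6](1) P2=[6,2,4,3,2,5](0)
Move 2: P2 pit0 -> P1=[5,4,0,5,5,6](1) P2=[0,3,5,4,3,6](1)
Move 3: P2 pit4 -> P1=[6,4,0,5,5,6](1) P2=[0,3,5,4,0,7](2)
Move 4: P2 pit2 -> P1=[7,4,0,5,5,6](1) P2=[0,3,0,5,1,8](3)
Move 5: P1 pit4 -> P1=[7,4,0,5,0,7](2) P2=[1,4,1,5,1,8](3)
Move 6: P2 pit0 -> P1=[7,4,0,5,0,7](2) P2=[0,5,1,5,1,8](3)
Move 7: P1 pit0 -> P1=[0,5,1,6,1,8](3) P2=[1,5,1,5,1,8](3)

Answer: 0 5 1 6 1 8 3 1 5 1 5 1 8 3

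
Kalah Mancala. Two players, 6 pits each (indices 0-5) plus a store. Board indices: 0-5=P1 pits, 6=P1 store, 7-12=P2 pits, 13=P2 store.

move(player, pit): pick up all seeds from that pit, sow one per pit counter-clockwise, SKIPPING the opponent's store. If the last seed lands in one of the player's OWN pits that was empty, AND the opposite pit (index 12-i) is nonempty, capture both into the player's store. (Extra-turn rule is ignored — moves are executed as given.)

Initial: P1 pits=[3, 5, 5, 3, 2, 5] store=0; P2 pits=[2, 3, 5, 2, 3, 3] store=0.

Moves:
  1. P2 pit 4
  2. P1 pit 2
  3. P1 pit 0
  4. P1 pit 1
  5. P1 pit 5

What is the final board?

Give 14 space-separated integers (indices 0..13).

Answer: 0 0 2 6 5 0 3 5 4 6 3 1 5 1

Derivation:
Move 1: P2 pit4 -> P1=[4,5,5,3,2,5](0) P2=[2,3,5,2,0,4](1)
Move 2: P1 pit2 -> P1=[4,5,0,4,3,6](1) P2=[3,3,5,2,0,4](1)
Move 3: P1 pit0 -> P1=[0,6,1,5,4,6](1) P2=[3,3,5,2,0,4](1)
Move 4: P1 pit1 -> P1=[0,0,2,6,5,7](2) P2=[4,3,5,2,0,4](1)
Move 5: P1 pit5 -> P1=[0,0,2,6,5,0](3) P2=[5,4,6,3,1,5](1)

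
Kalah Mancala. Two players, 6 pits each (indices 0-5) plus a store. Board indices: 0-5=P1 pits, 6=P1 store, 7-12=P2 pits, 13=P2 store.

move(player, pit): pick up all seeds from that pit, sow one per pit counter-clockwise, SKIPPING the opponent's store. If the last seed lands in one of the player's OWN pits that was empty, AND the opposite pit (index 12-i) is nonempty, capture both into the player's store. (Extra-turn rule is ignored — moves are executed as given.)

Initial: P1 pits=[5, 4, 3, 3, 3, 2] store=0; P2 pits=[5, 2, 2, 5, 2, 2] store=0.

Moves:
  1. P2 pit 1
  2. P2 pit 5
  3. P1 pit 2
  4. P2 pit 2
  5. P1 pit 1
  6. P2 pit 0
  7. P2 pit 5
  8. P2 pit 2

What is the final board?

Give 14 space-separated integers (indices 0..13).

Answer: 0 0 1 5 5 4 0 0 1 0 9 4 0 9

Derivation:
Move 1: P2 pit1 -> P1=[5,4,3,3,3,2](0) P2=[5,0,3,6,2,2](0)
Move 2: P2 pit5 -> P1=[6,4,3,3,3,2](0) P2=[5,0,3,6,2,0](1)
Move 3: P1 pit2 -> P1=[6,4,0,4,4,3](0) P2=[5,0,3,6,2,0](1)
Move 4: P2 pit2 -> P1=[0,4,0,4,4,3](0) P2=[5,0,0,7,3,0](8)
Move 5: P1 pit1 -> P1=[0,0,1,5,5,4](0) P2=[5,0,0,7,3,0](8)
Move 6: P2 pit0 -> P1=[0,0,1,5,5,4](0) P2=[0,1,1,8,4,1](8)
Move 7: P2 pit5 -> P1=[0,0,1,5,5,4](0) P2=[0,1,1,8,4,0](9)
Move 8: P2 pit2 -> P1=[0,0,1,5,5,4](0) P2=[0,1,0,9,4,0](9)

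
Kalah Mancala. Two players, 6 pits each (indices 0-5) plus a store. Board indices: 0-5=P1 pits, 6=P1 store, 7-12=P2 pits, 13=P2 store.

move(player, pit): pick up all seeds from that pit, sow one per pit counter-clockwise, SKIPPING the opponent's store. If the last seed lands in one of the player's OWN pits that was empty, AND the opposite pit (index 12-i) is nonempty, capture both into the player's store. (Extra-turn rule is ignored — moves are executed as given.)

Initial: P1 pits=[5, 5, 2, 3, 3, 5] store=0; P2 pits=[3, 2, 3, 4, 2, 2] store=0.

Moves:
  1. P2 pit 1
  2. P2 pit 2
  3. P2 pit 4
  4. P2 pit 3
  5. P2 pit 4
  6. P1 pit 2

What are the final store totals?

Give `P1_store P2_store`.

Answer: 0 3

Derivation:
Move 1: P2 pit1 -> P1=[5,5,2,3,3,5](0) P2=[3,0,4,5,2,2](0)
Move 2: P2 pit2 -> P1=[5,5,2,3,3,5](0) P2=[3,0,0,6,3,3](1)
Move 3: P2 pit4 -> P1=[6,5,2,3,3,5](0) P2=[3,0,0,6,0,4](2)
Move 4: P2 pit3 -> P1=[7,6,3,3,3,5](0) P2=[3,0,0,0,1,5](3)
Move 5: P2 pit4 -> P1=[7,6,3,3,3,5](0) P2=[3,0,0,0,0,6](3)
Move 6: P1 pit2 -> P1=[7,6,0,4,4,6](0) P2=[3,0,0,0,0,6](3)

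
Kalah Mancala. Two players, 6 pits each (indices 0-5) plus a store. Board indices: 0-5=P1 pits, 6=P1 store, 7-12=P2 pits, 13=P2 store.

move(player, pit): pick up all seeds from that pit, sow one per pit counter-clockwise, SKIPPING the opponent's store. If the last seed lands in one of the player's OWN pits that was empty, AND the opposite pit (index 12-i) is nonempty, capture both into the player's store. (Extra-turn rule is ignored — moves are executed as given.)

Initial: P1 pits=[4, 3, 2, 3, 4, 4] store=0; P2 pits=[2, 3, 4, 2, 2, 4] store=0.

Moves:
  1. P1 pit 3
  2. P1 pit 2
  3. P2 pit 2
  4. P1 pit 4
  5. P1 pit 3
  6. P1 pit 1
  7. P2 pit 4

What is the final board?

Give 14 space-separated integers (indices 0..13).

Answer: 5 0 1 1 1 6 7 3 0 1 4 0 6 2

Derivation:
Move 1: P1 pit3 -> P1=[4,3,2,0,5,5](1) P2=[2,3,4,2,2,4](0)
Move 2: P1 pit2 -> P1=[4,3,0,1,6,5](1) P2=[2,3,4,2,2,4](0)
Move 3: P2 pit2 -> P1=[4,3,0,1,6,5](1) P2=[2,3,0,3,3,5](1)
Move 4: P1 pit4 -> P1=[4,3,0,1,0,6](2) P2=[3,4,1,4,3,5](1)
Move 5: P1 pit3 -> P1=[4,3,0,0,0,6](7) P2=[3,0,1,4,3,5](1)
Move 6: P1 pit1 -> P1=[4,0,1,1,1,6](7) P2=[3,0,1,4,3,5](1)
Move 7: P2 pit4 -> P1=[5,0,1,1,1,6](7) P2=[3,0,1,4,0,6](2)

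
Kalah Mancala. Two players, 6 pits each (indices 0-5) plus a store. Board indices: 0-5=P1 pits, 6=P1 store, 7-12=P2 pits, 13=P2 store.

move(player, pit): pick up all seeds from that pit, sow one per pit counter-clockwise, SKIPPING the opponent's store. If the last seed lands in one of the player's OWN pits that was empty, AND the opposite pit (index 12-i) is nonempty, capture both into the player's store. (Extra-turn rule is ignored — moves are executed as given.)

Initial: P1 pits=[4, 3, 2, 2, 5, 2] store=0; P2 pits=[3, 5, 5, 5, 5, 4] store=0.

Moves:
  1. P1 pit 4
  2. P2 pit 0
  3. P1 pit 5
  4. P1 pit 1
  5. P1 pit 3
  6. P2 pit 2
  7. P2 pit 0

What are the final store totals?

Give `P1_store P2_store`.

Answer: 12 3

Derivation:
Move 1: P1 pit4 -> P1=[4,3,2,2,0,3](1) P2=[4,6,6,5,5,4](0)
Move 2: P2 pit0 -> P1=[4,3,2,2,0,3](1) P2=[0,7,7,6,6,4](0)
Move 3: P1 pit5 -> P1=[4,3,2,2,0,0](2) P2=[1,8,7,6,6,4](0)
Move 4: P1 pit1 -> P1=[4,0,3,3,0,0](11) P2=[1,0,7,6,6,4](0)
Move 5: P1 pit3 -> P1=[4,0,3,0,1,1](12) P2=[1,0,7,6,6,4](0)
Move 6: P2 pit2 -> P1=[5,1,4,0,1,1](12) P2=[1,0,0,7,7,5](1)
Move 7: P2 pit0 -> P1=[5,1,4,0,0,1](12) P2=[0,0,0,7,7,5](3)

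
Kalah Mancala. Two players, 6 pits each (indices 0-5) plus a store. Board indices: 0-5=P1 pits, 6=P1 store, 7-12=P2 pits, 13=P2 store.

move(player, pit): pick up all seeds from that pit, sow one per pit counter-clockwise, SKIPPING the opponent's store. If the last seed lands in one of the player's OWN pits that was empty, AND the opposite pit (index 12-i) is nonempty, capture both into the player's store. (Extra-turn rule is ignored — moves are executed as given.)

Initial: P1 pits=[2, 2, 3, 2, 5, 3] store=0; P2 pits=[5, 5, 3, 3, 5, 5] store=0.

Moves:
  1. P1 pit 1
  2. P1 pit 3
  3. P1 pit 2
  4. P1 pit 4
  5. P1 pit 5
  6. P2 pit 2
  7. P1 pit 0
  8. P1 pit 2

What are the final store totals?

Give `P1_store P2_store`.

Move 1: P1 pit1 -> P1=[2,0,4,3,5,3](0) P2=[5,5,3,3,5,5](0)
Move 2: P1 pit3 -> P1=[2,0,4,0,6,4](1) P2=[5,5,3,3,5,5](0)
Move 3: P1 pit2 -> P1=[2,0,0,1,7,5](2) P2=[5,5,3,3,5,5](0)
Move 4: P1 pit4 -> P1=[2,0,0,1,0,6](3) P2=[6,6,4,4,6,5](0)
Move 5: P1 pit5 -> P1=[2,0,0,1,0,0](4) P2=[7,7,5,5,7,5](0)
Move 6: P2 pit2 -> P1=[3,0,0,1,0,0](4) P2=[7,7,0,6,8,6](1)
Move 7: P1 pit0 -> P1=[0,1,1,2,0,0](4) P2=[7,7,0,6,8,6](1)
Move 8: P1 pit2 -> P1=[0,1,0,3,0,0](4) P2=[7,7,0,6,8,6](1)

Answer: 4 1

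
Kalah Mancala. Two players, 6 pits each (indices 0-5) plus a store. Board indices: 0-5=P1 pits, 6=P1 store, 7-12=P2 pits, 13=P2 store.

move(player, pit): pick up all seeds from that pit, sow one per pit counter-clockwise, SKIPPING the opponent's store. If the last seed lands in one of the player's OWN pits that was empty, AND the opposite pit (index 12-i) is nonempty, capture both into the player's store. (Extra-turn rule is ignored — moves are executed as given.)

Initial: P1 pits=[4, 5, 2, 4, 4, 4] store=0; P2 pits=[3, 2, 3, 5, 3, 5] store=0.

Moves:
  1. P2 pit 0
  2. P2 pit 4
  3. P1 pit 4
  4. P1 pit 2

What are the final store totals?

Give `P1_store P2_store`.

Move 1: P2 pit0 -> P1=[4,5,2,4,4,4](0) P2=[0,3,4,6,3,5](0)
Move 2: P2 pit4 -> P1=[5,5,2,4,4,4](0) P2=[0,3,4,6,0,6](1)
Move 3: P1 pit4 -> P1=[5,5,2,4,0,5](1) P2=[1,4,4,6,0,6](1)
Move 4: P1 pit2 -> P1=[5,5,0,5,0,5](6) P2=[1,0,4,6,0,6](1)

Answer: 6 1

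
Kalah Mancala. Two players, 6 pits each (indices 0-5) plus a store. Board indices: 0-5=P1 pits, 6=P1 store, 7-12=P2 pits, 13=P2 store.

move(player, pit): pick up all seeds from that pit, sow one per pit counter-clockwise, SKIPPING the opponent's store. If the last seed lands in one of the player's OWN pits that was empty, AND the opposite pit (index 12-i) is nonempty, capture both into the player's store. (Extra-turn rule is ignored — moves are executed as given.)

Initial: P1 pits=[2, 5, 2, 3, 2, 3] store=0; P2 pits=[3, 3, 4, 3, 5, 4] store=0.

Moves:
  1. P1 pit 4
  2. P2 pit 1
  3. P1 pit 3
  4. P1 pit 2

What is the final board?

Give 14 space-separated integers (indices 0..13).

Answer: 2 5 0 1 2 5 2 3 0 5 4 6 4 0

Derivation:
Move 1: P1 pit4 -> P1=[2,5,2,3,0,4](1) P2=[3,3,4,3,5,4](0)
Move 2: P2 pit1 -> P1=[2,5,2,3,0,4](1) P2=[3,0,5,4,6,4](0)
Move 3: P1 pit3 -> P1=[2,5,2,0,1,5](2) P2=[3,0,5,4,6,4](0)
Move 4: P1 pit2 -> P1=[2,5,0,1,2,5](2) P2=[3,0,5,4,6,4](0)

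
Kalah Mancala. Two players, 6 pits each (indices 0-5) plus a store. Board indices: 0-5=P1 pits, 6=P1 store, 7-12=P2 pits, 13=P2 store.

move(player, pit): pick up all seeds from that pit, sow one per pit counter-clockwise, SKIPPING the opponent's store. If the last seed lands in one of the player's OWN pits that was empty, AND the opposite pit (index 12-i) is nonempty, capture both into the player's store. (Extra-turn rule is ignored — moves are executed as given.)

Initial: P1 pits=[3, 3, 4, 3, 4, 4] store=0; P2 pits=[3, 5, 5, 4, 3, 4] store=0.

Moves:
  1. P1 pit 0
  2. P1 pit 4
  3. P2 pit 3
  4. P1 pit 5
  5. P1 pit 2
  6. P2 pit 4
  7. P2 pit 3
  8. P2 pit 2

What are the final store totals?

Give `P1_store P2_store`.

Answer: 3 9

Derivation:
Move 1: P1 pit0 -> P1=[0,4,5,4,4,4](0) P2=[3,5,5,4,3,4](0)
Move 2: P1 pit4 -> P1=[0,4,5,4,0,5](1) P2=[4,6,5,4,3,4](0)
Move 3: P2 pit3 -> P1=[1,4,5,4,0,5](1) P2=[4,6,5,0,4,5](1)
Move 4: P1 pit5 -> P1=[1,4,5,4,0,0](2) P2=[5,7,6,1,4,5](1)
Move 5: P1 pit2 -> P1=[1,4,0,5,1,1](3) P2=[6,7,6,1,4,5](1)
Move 6: P2 pit4 -> P1=[2,5,0,5,1,1](3) P2=[6,7,6,1,0,6](2)
Move 7: P2 pit3 -> P1=[2,0,0,5,1,1](3) P2=[6,7,6,0,0,6](8)
Move 8: P2 pit2 -> P1=[3,1,0,5,1,1](3) P2=[6,7,0,1,1,7](9)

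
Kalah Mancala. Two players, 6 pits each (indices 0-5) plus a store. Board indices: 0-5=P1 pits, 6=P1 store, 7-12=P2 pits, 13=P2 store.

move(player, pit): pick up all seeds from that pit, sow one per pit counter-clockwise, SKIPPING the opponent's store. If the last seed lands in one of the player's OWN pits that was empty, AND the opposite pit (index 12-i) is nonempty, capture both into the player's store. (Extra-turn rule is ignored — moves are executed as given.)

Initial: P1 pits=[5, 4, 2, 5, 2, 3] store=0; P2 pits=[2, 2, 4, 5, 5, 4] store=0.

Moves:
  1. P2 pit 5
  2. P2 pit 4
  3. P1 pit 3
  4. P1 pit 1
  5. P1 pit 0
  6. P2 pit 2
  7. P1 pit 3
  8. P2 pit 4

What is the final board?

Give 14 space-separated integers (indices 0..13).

Answer: 0 1 6 0 6 7 3 5 3 0 6 0 3 3

Derivation:
Move 1: P2 pit5 -> P1=[6,5,3,5,2,3](0) P2=[2,2,4,5,5,0](1)
Move 2: P2 pit4 -> P1=[7,6,4,5,2,3](0) P2=[2,2,4,5,0,1](2)
Move 3: P1 pit3 -> P1=[7,6,4,0,3,4](1) P2=[3,3,4,5,0,1](2)
Move 4: P1 pit1 -> P1=[7,0,5,1,4,5](2) P2=[4,3,4,5,0,1](2)
Move 5: P1 pit0 -> P1=[0,1,6,2,5,6](3) P2=[5,3,4,5,0,1](2)
Move 6: P2 pit2 -> P1=[0,1,6,2,5,6](3) P2=[5,3,0,6,1,2](3)
Move 7: P1 pit3 -> P1=[0,1,6,0,6,7](3) P2=[5,3,0,6,1,2](3)
Move 8: P2 pit4 -> P1=[0,1,6,0,6,7](3) P2=[5,3,0,6,0,3](3)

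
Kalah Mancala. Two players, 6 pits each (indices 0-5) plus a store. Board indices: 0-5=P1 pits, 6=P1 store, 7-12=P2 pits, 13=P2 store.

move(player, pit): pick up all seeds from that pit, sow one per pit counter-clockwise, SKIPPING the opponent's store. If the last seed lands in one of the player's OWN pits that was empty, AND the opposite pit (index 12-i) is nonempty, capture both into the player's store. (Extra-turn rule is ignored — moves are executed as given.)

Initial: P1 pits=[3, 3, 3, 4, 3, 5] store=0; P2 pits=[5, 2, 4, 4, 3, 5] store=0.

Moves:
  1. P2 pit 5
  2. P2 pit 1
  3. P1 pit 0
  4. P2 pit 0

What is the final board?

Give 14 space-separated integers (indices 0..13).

Answer: 0 5 5 6 4 5 0 0 1 6 6 4 1 1

Derivation:
Move 1: P2 pit5 -> P1=[4,4,4,5,3,5](0) P2=[5,2,4,4,3,0](1)
Move 2: P2 pit1 -> P1=[4,4,4,5,3,5](0) P2=[5,0,5,5,3,0](1)
Move 3: P1 pit0 -> P1=[0,5,5,6,4,5](0) P2=[5,0,5,5,3,0](1)
Move 4: P2 pit0 -> P1=[0,5,5,6,4,5](0) P2=[0,1,6,6,4,1](1)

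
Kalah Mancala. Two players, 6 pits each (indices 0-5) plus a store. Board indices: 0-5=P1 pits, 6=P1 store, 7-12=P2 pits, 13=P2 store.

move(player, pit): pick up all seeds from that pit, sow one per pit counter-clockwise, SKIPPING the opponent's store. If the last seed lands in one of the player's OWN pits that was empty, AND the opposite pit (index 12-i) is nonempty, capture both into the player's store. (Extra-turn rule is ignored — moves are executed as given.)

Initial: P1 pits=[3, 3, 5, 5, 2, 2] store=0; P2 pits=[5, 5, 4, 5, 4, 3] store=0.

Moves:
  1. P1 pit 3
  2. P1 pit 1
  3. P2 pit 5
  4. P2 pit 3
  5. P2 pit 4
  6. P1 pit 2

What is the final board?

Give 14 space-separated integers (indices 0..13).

Answer: 6 3 0 2 5 4 2 7 7 5 0 0 2 3

Derivation:
Move 1: P1 pit3 -> P1=[3,3,5,0,3,3](1) P2=[6,6,4,5,4,3](0)
Move 2: P1 pit1 -> P1=[3,0,6,1,4,3](1) P2=[6,6,4,5,4,3](0)
Move 3: P2 pit5 -> P1=[4,1,6,1,4,3](1) P2=[6,6,4,5,4,0](1)
Move 4: P2 pit3 -> P1=[5,2,6,1,4,3](1) P2=[6,6,4,0,5,1](2)
Move 5: P2 pit4 -> P1=[6,3,7,1,4,3](1) P2=[6,6,4,0,0,2](3)
Move 6: P1 pit2 -> P1=[6,3,0,2,5,4](2) P2=[7,7,5,0,0,2](3)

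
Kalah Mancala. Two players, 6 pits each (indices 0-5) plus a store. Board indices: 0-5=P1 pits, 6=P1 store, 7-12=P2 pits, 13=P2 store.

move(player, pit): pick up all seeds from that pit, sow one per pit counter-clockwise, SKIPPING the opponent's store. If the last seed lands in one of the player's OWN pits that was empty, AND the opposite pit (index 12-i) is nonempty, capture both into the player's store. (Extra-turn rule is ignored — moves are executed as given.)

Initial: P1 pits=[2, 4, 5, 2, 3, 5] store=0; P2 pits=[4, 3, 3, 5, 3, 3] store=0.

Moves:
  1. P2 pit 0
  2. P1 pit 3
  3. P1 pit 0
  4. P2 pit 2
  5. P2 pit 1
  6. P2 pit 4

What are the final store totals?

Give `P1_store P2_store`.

Answer: 0 2

Derivation:
Move 1: P2 pit0 -> P1=[2,4,5,2,3,5](0) P2=[0,4,4,6,4,3](0)
Move 2: P1 pit3 -> P1=[2,4,5,0,4,6](0) P2=[0,4,4,6,4,3](0)
Move 3: P1 pit0 -> P1=[0,5,6,0,4,6](0) P2=[0,4,4,6,4,3](0)
Move 4: P2 pit2 -> P1=[0,5,6,0,4,6](0) P2=[0,4,0,7,5,4](1)
Move 5: P2 pit1 -> P1=[0,5,6,0,4,6](0) P2=[0,0,1,8,6,5](1)
Move 6: P2 pit4 -> P1=[1,6,7,1,4,6](0) P2=[0,0,1,8,0,6](2)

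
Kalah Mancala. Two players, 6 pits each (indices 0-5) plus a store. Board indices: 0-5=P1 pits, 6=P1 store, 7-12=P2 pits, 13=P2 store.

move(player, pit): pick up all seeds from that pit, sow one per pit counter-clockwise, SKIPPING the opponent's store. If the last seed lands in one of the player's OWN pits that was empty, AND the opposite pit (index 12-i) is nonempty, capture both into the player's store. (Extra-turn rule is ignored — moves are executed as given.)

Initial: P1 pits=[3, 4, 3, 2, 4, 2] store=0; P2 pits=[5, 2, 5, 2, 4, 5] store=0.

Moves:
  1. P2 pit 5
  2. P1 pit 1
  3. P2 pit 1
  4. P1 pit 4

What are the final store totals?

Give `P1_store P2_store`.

Answer: 2 1

Derivation:
Move 1: P2 pit5 -> P1=[4,5,4,3,4,2](0) P2=[5,2,5,2,4,0](1)
Move 2: P1 pit1 -> P1=[4,0,5,4,5,3](1) P2=[5,2,5,2,4,0](1)
Move 3: P2 pit1 -> P1=[4,0,5,4,5,3](1) P2=[5,0,6,3,4,0](1)
Move 4: P1 pit4 -> P1=[4,0,5,4,0,4](2) P2=[6,1,7,3,4,0](1)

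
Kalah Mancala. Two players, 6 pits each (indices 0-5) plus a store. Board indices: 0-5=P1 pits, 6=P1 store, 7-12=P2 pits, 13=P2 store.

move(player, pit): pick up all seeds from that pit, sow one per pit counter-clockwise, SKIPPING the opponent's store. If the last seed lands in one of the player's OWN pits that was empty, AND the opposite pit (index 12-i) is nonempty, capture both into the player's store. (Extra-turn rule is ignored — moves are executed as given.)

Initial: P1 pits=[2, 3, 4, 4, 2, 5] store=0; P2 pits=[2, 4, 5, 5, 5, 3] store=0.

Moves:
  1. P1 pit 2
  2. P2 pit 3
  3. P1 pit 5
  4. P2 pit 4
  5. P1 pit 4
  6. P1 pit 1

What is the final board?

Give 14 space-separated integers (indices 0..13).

Answer: 4 0 2 7 1 2 4 4 6 6 1 0 5 2

Derivation:
Move 1: P1 pit2 -> P1=[2,3,0,5,3,6](1) P2=[2,4,5,5,5,3](0)
Move 2: P2 pit3 -> P1=[3,4,0,5,3,6](1) P2=[2,4,5,0,6,4](1)
Move 3: P1 pit5 -> P1=[3,4,0,5,3,0](2) P2=[3,5,6,1,7,4](1)
Move 4: P2 pit4 -> P1=[4,5,1,6,4,0](2) P2=[3,5,6,1,0,5](2)
Move 5: P1 pit4 -> P1=[4,5,1,6,0,1](3) P2=[4,6,6,1,0,5](2)
Move 6: P1 pit1 -> P1=[4,0,2,7,1,2](4) P2=[4,6,6,1,0,5](2)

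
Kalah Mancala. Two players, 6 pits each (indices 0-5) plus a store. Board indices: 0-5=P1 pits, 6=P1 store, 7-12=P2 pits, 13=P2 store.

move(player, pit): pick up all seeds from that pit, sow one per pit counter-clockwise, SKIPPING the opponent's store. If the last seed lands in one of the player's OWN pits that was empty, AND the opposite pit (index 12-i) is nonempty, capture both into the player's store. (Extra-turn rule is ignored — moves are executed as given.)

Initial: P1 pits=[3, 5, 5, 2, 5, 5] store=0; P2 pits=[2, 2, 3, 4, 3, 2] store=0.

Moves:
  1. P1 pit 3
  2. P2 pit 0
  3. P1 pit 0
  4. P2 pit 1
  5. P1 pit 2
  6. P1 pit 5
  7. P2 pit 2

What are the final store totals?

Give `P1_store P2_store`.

Move 1: P1 pit3 -> P1=[3,5,5,0,6,6](0) P2=[2,2,3,4,3,2](0)
Move 2: P2 pit0 -> P1=[3,5,5,0,6,6](0) P2=[0,3,4,4,3,2](0)
Move 3: P1 pit0 -> P1=[0,6,6,0,6,6](5) P2=[0,3,0,4,3,2](0)
Move 4: P2 pit1 -> P1=[0,6,6,0,6,6](5) P2=[0,0,1,5,4,2](0)
Move 5: P1 pit2 -> P1=[0,6,0,1,7,7](6) P2=[1,1,1,5,4,2](0)
Move 6: P1 pit5 -> P1=[0,6,0,1,7,0](7) P2=[2,2,2,6,5,3](0)
Move 7: P2 pit2 -> P1=[0,6,0,1,7,0](7) P2=[2,2,0,7,6,3](0)

Answer: 7 0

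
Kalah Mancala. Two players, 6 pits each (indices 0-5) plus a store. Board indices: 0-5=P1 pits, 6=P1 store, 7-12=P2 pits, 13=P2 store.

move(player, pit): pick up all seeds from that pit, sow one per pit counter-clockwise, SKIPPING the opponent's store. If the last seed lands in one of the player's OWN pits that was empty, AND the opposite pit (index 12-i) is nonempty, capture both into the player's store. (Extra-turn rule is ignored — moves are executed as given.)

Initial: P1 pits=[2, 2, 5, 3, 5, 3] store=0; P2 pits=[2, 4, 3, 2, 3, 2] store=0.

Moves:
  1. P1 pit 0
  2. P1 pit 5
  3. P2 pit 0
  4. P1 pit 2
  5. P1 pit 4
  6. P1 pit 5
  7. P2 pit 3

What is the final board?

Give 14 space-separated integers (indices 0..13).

Answer: 1 3 0 4 0 0 4 3 8 5 0 4 3 1

Derivation:
Move 1: P1 pit0 -> P1=[0,3,6,3,5,3](0) P2=[2,4,3,2,3,2](0)
Move 2: P1 pit5 -> P1=[0,3,6,3,5,0](1) P2=[3,5,3,2,3,2](0)
Move 3: P2 pit0 -> P1=[0,3,6,3,5,0](1) P2=[0,6,4,3,3,2](0)
Move 4: P1 pit2 -> P1=[0,3,0,4,6,1](2) P2=[1,7,4,3,3,2](0)
Move 5: P1 pit4 -> P1=[0,3,0,4,0,2](3) P2=[2,8,5,4,3,2](0)
Move 6: P1 pit5 -> P1=[0,3,0,4,0,0](4) P2=[3,8,5,4,3,2](0)
Move 7: P2 pit3 -> P1=[1,3,0,4,0,0](4) P2=[3,8,5,0,4,3](1)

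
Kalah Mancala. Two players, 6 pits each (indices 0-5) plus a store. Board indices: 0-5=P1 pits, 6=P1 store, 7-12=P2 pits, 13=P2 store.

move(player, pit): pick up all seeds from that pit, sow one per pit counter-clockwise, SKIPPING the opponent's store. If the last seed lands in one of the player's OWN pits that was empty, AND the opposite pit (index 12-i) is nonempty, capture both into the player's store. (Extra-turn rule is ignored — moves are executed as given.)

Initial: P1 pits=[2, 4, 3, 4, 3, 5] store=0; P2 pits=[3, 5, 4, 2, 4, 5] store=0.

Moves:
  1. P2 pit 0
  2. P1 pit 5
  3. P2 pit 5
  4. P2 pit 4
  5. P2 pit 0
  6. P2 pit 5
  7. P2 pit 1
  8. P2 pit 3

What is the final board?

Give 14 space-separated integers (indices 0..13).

Answer: 6 8 5 5 3 0 1 0 0 7 0 2 2 5

Derivation:
Move 1: P2 pit0 -> P1=[2,4,3,4,3,5](0) P2=[0,6,5,3,4,5](0)
Move 2: P1 pit5 -> P1=[2,4,3,4,3,0](1) P2=[1,7,6,4,4,5](0)
Move 3: P2 pit5 -> P1=[3,5,4,5,3,0](1) P2=[1,7,6,4,4,0](1)
Move 4: P2 pit4 -> P1=[4,6,4,5,3,0](1) P2=[1,7,6,4,0,1](2)
Move 5: P2 pit0 -> P1=[4,6,4,5,3,0](1) P2=[0,8,6,4,0,1](2)
Move 6: P2 pit5 -> P1=[4,6,4,5,3,0](1) P2=[0,8,6,4,0,0](3)
Move 7: P2 pit1 -> P1=[5,7,5,5,3,0](1) P2=[0,0,7,5,1,1](4)
Move 8: P2 pit3 -> P1=[6,8,5,5,3,0](1) P2=[0,0,7,0,2,2](5)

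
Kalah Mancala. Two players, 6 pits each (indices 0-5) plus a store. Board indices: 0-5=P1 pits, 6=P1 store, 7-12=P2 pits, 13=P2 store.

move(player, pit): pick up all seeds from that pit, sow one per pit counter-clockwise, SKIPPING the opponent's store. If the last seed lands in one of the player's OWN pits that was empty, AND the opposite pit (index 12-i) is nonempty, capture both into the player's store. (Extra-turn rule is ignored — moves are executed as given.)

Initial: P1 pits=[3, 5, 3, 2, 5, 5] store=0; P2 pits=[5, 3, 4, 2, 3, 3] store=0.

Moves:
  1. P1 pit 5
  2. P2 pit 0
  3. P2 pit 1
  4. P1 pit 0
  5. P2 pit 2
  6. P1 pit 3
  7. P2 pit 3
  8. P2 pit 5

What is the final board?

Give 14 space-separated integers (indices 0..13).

Answer: 3 9 7 1 7 2 2 0 0 0 0 7 0 5

Derivation:
Move 1: P1 pit5 -> P1=[3,5,3,2,5,0](1) P2=[6,4,5,3,3,3](0)
Move 2: P2 pit0 -> P1=[3,5,3,2,5,0](1) P2=[0,5,6,4,4,4](1)
Move 3: P2 pit1 -> P1=[3,5,3,2,5,0](1) P2=[0,0,7,5,5,5](2)
Move 4: P1 pit0 -> P1=[0,6,4,3,5,0](1) P2=[0,0,7,5,5,5](2)
Move 5: P2 pit2 -> P1=[1,7,5,3,5,0](1) P2=[0,0,0,6,6,6](3)
Move 6: P1 pit3 -> P1=[1,7,5,0,6,1](2) P2=[0,0,0,6,6,6](3)
Move 7: P2 pit3 -> P1=[2,8,6,0,6,1](2) P2=[0,0,0,0,7,7](4)
Move 8: P2 pit5 -> P1=[3,9,7,1,7,2](2) P2=[0,0,0,0,7,0](5)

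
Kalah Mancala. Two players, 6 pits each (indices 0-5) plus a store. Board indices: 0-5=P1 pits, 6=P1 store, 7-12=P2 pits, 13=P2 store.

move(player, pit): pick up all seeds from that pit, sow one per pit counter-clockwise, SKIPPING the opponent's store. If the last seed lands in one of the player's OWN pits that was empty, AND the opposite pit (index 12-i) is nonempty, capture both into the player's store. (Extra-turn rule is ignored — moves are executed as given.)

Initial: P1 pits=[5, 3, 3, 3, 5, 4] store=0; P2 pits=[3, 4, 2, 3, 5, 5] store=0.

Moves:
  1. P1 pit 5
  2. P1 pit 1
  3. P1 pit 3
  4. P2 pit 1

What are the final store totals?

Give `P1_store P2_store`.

Answer: 2 1

Derivation:
Move 1: P1 pit5 -> P1=[5,3,3,3,5,0](1) P2=[4,5,3,3,5,5](0)
Move 2: P1 pit1 -> P1=[5,0,4,4,6,0](1) P2=[4,5,3,3,5,5](0)
Move 3: P1 pit3 -> P1=[5,0,4,0,7,1](2) P2=[5,5,3,3,5,5](0)
Move 4: P2 pit1 -> P1=[5,0,4,0,7,1](2) P2=[5,0,4,4,6,6](1)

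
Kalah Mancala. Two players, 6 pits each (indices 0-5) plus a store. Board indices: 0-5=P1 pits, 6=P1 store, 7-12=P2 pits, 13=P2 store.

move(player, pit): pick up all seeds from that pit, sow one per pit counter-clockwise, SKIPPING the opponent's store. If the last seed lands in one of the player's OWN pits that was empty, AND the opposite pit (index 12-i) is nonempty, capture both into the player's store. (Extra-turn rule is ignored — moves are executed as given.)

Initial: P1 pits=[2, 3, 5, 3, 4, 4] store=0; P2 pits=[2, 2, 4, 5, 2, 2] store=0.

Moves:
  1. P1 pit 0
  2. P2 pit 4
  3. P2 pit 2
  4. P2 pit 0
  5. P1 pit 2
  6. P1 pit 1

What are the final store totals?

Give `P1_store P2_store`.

Move 1: P1 pit0 -> P1=[0,4,6,3,4,4](0) P2=[2,2,4,5,2,2](0)
Move 2: P2 pit4 -> P1=[0,4,6,3,4,4](0) P2=[2,2,4,5,0,3](1)
Move 3: P2 pit2 -> P1=[0,4,6,3,4,4](0) P2=[2,2,0,6,1,4](2)
Move 4: P2 pit0 -> P1=[0,4,6,0,4,4](0) P2=[0,3,0,6,1,4](6)
Move 5: P1 pit2 -> P1=[0,4,0,1,5,5](1) P2=[1,4,0,6,1,4](6)
Move 6: P1 pit1 -> P1=[0,0,1,2,6,6](1) P2=[1,4,0,6,1,4](6)

Answer: 1 6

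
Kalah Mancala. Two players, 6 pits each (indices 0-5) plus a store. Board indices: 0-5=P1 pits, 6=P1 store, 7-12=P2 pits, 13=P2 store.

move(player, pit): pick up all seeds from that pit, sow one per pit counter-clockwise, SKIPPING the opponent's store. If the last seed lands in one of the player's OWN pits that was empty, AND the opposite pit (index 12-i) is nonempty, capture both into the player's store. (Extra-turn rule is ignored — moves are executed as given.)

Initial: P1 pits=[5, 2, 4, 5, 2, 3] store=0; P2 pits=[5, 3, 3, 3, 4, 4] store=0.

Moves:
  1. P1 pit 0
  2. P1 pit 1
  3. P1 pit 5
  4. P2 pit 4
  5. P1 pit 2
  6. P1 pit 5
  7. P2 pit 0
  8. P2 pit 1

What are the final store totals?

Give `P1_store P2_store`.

Answer: 3 3

Derivation:
Move 1: P1 pit0 -> P1=[0,3,5,6,3,4](0) P2=[5,3,3,3,4,4](0)
Move 2: P1 pit1 -> P1=[0,0,6,7,4,4](0) P2=[5,3,3,3,4,4](0)
Move 3: P1 pit5 -> P1=[0,0,6,7,4,0](1) P2=[6,4,4,3,4,4](0)
Move 4: P2 pit4 -> P1=[1,1,6,7,4,0](1) P2=[6,4,4,3,0,5](1)
Move 5: P1 pit2 -> P1=[1,1,0,8,5,1](2) P2=[7,5,4,3,0,5](1)
Move 6: P1 pit5 -> P1=[1,1,0,8,5,0](3) P2=[7,5,4,3,0,5](1)
Move 7: P2 pit0 -> P1=[2,1,0,8,5,0](3) P2=[0,6,5,4,1,6](2)
Move 8: P2 pit1 -> P1=[3,1,0,8,5,0](3) P2=[0,0,6,5,2,7](3)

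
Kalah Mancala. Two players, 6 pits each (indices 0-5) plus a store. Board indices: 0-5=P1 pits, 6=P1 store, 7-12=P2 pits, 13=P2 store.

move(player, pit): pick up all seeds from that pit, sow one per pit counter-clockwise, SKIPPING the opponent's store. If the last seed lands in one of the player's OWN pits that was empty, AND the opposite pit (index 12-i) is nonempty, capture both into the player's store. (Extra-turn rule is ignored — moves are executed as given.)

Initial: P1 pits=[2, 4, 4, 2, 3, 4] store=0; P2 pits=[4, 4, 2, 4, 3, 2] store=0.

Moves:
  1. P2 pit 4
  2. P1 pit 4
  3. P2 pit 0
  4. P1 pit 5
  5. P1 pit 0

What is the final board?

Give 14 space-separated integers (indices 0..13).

Answer: 0 5 5 3 0 0 2 1 6 4 6 1 4 1

Derivation:
Move 1: P2 pit4 -> P1=[3,4,4,2,3,4](0) P2=[4,4,2,4,0,3](1)
Move 2: P1 pit4 -> P1=[3,4,4,2,0,5](1) P2=[5,4,2,4,0,3](1)
Move 3: P2 pit0 -> P1=[3,4,4,2,0,5](1) P2=[0,5,3,5,1,4](1)
Move 4: P1 pit5 -> P1=[3,4,4,2,0,0](2) P2=[1,6,4,6,1,4](1)
Move 5: P1 pit0 -> P1=[0,5,5,3,0,0](2) P2=[1,6,4,6,1,4](1)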